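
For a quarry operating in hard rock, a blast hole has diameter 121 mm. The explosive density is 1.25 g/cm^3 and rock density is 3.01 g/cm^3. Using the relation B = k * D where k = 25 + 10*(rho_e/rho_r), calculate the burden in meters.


First, compute k:
rho_e / rho_r = 1.25 / 3.01 = 0.415282392
k = 25 + 10 * 0.415282392 = 29.15282392
Then, compute burden:
B = k * D / 1000 = 29.15282392 * 121 / 1000
= 3527.491694 / 1000
= 3.5275 m

3.5275 m


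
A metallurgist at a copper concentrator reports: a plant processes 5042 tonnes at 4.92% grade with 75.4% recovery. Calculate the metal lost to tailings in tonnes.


61.0243 tonnes

Total metal in feed:
= 5042 * 4.92 / 100 = 248.0664 tonnes
Metal recovered:
= 248.0664 * 75.4 / 100 = 187.0420656 tonnes
Metal lost to tailings:
= 248.0664 - 187.0420656
= 61.0243 tonnes


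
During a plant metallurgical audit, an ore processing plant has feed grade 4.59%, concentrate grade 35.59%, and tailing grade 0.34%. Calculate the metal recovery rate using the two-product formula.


Using the two-product formula:
R = 100 * c * (f - t) / (f * (c - t))
Numerator = 100 * 35.59 * (4.59 - 0.34)
= 100 * 35.59 * 4.25
= 15125.75
Denominator = 4.59 * (35.59 - 0.34)
= 4.59 * 35.25
= 161.7975
R = 15125.75 / 161.7975
= 93.4857%

93.4857%


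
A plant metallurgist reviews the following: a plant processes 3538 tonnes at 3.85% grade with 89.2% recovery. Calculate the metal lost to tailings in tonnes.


Total metal in feed:
= 3538 * 3.85 / 100 = 136.213 tonnes
Metal recovered:
= 136.213 * 89.2 / 100 = 121.501996 tonnes
Metal lost to tailings:
= 136.213 - 121.501996
= 14.711 tonnes

14.711 tonnes


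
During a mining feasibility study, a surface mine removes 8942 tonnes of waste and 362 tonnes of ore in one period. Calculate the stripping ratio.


24.7017

Stripping ratio = waste tonnage / ore tonnage
= 8942 / 362
= 24.7017


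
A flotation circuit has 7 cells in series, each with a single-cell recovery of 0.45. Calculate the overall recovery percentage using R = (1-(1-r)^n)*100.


Complement of single-cell recovery:
1 - r = 1 - 0.45 = 0.55
Raise to power n:
(1 - r)^7 = 0.55^7 = 0.01522435234
Overall recovery:
R = (1 - 0.01522435234) * 100
= 98.4776%

98.4776%


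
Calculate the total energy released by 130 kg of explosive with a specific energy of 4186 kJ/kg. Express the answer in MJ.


544.18 MJ

Energy = mass * specific_energy / 1000
= 130 * 4186 / 1000
= 544180 / 1000
= 544.18 MJ


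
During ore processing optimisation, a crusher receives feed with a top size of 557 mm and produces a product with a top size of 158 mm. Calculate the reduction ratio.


Reduction ratio = feed size / product size
= 557 / 158
= 3.5253

3.5253


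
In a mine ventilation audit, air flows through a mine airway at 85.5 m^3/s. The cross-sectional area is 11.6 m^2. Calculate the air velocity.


7.3707 m/s

Velocity = flow rate / cross-sectional area
= 85.5 / 11.6
= 7.3707 m/s


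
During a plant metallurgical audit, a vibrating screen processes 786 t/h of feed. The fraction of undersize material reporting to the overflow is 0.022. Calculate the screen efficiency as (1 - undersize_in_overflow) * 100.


97.8%

Screen efficiency = (1 - fraction of undersize in overflow) * 100
= (1 - 0.022) * 100
= 0.978 * 100
= 97.8%


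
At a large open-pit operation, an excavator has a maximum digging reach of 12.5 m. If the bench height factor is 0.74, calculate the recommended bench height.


9.25 m

Bench height = reach * factor
= 12.5 * 0.74
= 9.25 m


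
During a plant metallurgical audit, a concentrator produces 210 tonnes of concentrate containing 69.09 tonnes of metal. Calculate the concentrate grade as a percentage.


32.9%

Grade = (metal in concentrate / concentrate mass) * 100
= (69.09 / 210) * 100
= 0.329 * 100
= 32.9%


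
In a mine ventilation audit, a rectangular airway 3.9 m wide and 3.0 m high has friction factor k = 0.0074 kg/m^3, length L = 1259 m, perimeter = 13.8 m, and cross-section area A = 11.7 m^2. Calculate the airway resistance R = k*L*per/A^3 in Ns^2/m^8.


0.0803 Ns^2/m^8

Compute the numerator:
k * L * per = 0.0074 * 1259 * 13.8
= 128.56908
Compute the denominator:
A^3 = 11.7^3 = 1601.613
Resistance:
R = 128.56908 / 1601.613
= 0.0803 Ns^2/m^8


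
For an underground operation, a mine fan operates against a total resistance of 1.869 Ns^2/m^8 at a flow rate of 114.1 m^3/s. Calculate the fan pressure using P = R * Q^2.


Compute Q^2:
Q^2 = 114.1^2 = 13018.81
Compute pressure:
P = R * Q^2 = 1.869 * 13018.81
= 24332.1559 Pa

24332.1559 Pa


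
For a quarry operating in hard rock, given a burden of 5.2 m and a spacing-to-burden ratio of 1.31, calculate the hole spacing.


Spacing = burden * ratio
= 5.2 * 1.31
= 6.812 m

6.812 m


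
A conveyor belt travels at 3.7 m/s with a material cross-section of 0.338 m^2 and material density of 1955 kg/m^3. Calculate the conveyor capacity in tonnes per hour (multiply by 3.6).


8801.7228 t/h

Volumetric flow = speed * area
= 3.7 * 0.338 = 1.2506 m^3/s
Mass flow = volumetric * density
= 1.2506 * 1955 = 2444.923 kg/s
Convert to t/h: multiply by 3.6
Capacity = 2444.923 * 3.6
= 8801.7228 t/h


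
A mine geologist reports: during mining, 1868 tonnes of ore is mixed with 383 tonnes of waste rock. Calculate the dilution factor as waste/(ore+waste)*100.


Total material = ore + waste
= 1868 + 383 = 2251 tonnes
Dilution = waste / total * 100
= 383 / 2251 * 100
= 0.1701466015 * 100
= 17.0147%

17.0147%


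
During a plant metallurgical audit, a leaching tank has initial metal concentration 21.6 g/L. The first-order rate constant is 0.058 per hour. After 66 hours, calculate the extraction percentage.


Compute the exponent:
-k * t = -0.058 * 66 = -3.828
Remaining concentration:
C = 21.6 * exp(-3.828)
= 21.6 * 0.02175307831
= 0.4698664915 g/L
Extracted = 21.6 - 0.4698664915 = 21.13013351 g/L
Extraction % = 21.13013351 / 21.6 * 100
= 97.8247%

97.8247%


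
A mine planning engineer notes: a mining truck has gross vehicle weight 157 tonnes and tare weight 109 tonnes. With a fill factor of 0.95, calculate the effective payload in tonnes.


Maximum payload = gross - tare
= 157 - 109 = 48 tonnes
Effective payload = max payload * fill factor
= 48 * 0.95
= 45.6 tonnes

45.6 tonnes


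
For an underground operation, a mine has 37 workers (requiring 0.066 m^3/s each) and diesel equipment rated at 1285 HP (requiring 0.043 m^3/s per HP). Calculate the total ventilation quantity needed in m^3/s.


Airflow for workers:
Q_people = 37 * 0.066 = 2.442 m^3/s
Airflow for diesel equipment:
Q_diesel = 1285 * 0.043 = 55.255 m^3/s
Total ventilation:
Q_total = 2.442 + 55.255
= 57.697 m^3/s

57.697 m^3/s


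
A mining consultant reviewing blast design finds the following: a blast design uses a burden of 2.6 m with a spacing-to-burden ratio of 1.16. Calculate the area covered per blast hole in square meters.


7.8416 m^2

First, find the spacing:
Spacing = burden * ratio = 2.6 * 1.16
= 3.016 m
Then, calculate the area:
Area = burden * spacing = 2.6 * 3.016
= 7.8416 m^2


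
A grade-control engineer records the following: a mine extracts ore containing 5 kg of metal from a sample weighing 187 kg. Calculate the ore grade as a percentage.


2.6738%

Ore grade = (metal mass / ore mass) * 100
= (5 / 187) * 100
= 0.02673796791 * 100
= 2.6738%


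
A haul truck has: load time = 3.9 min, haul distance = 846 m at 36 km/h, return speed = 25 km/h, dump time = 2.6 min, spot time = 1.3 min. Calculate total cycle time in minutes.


11.2404 min

Convert haul speed to m/min: 36 * 1000/60 = 600 m/min
Haul time = 846 / 600 = 1.41 min
Convert return speed to m/min: 25 * 1000/60 = 416.6666667 m/min
Return time = 846 / 416.6666667 = 2.0304 min
Total cycle time:
= 3.9 + 1.41 + 2.6 + 2.0304 + 1.3
= 11.2404 min


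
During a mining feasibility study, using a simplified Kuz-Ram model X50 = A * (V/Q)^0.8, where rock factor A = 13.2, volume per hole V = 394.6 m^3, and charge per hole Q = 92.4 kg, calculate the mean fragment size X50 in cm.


Compute V/Q:
V/Q = 394.6 / 92.4 = 4.270562771
Raise to the power 0.8:
(V/Q)^0.8 = 4.270562771^0.8 = 3.194391104
Multiply by A:
X50 = 13.2 * 3.194391104
= 42.166 cm

42.166 cm


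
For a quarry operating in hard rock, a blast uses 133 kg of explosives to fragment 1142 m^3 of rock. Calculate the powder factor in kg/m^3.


0.1165 kg/m^3

Powder factor = explosive mass / rock volume
= 133 / 1142
= 0.1165 kg/m^3


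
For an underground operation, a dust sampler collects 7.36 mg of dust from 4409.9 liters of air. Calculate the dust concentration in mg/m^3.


Convert liters to m^3: 1 m^3 = 1000 L
Concentration = mass / volume * 1000
= 7.36 / 4409.9 * 1000
= 0.001668972086 * 1000
= 1.669 mg/m^3

1.669 mg/m^3


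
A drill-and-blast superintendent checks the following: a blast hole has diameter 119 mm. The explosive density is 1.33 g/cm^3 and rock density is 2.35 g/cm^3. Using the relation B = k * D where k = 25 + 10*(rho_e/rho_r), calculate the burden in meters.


3.6485 m

First, compute k:
rho_e / rho_r = 1.33 / 2.35 = 0.5659574468
k = 25 + 10 * 0.5659574468 = 30.65957447
Then, compute burden:
B = k * D / 1000 = 30.65957447 * 119 / 1000
= 3648.489362 / 1000
= 3.6485 m


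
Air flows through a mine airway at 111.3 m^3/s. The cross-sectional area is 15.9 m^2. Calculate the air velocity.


7.0 m/s

Velocity = flow rate / cross-sectional area
= 111.3 / 15.9
= 7.0 m/s


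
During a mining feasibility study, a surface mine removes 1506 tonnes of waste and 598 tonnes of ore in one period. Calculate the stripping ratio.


Stripping ratio = waste tonnage / ore tonnage
= 1506 / 598
= 2.5184

2.5184


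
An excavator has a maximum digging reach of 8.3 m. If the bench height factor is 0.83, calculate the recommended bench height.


6.889 m

Bench height = reach * factor
= 8.3 * 0.83
= 6.889 m


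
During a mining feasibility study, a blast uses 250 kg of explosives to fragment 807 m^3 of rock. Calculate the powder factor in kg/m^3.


Powder factor = explosive mass / rock volume
= 250 / 807
= 0.3098 kg/m^3

0.3098 kg/m^3


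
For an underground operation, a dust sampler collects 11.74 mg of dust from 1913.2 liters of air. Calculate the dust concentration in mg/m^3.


6.1363 mg/m^3

Convert liters to m^3: 1 m^3 = 1000 L
Concentration = mass / volume * 1000
= 11.74 / 1913.2 * 1000
= 0.00613631612 * 1000
= 6.1363 mg/m^3


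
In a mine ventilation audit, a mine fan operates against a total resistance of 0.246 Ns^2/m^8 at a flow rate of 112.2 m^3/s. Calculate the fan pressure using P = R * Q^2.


3096.8546 Pa

Compute Q^2:
Q^2 = 112.2^2 = 12588.84
Compute pressure:
P = R * Q^2 = 0.246 * 12588.84
= 3096.8546 Pa


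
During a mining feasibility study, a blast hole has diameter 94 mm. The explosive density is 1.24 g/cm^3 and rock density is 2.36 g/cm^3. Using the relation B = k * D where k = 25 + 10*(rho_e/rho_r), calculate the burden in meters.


2.8439 m

First, compute k:
rho_e / rho_r = 1.24 / 2.36 = 0.5254237288
k = 25 + 10 * 0.5254237288 = 30.25423729
Then, compute burden:
B = k * D / 1000 = 30.25423729 * 94 / 1000
= 2843.898305 / 1000
= 2.8439 m


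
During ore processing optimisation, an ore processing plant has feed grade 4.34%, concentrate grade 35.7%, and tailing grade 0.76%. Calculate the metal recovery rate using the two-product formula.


Using the two-product formula:
R = 100 * c * (f - t) / (f * (c - t))
Numerator = 100 * 35.7 * (4.34 - 0.76)
= 100 * 35.7 * 3.58
= 12780.6
Denominator = 4.34 * (35.7 - 0.76)
= 4.34 * 34.94
= 151.6396
R = 12780.6 / 151.6396
= 84.2827%

84.2827%


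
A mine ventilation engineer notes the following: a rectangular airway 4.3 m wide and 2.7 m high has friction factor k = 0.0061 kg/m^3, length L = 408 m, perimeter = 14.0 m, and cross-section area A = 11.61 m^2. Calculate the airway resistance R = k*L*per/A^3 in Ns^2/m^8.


Compute the numerator:
k * L * per = 0.0061 * 408 * 14.0
= 34.8432
Compute the denominator:
A^3 = 11.61^3 = 1564.936281
Resistance:
R = 34.8432 / 1564.936281
= 0.0223 Ns^2/m^8

0.0223 Ns^2/m^8


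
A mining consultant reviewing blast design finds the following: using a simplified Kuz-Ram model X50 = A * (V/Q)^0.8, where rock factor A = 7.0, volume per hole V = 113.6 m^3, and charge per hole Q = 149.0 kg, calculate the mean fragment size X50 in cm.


5.6345 cm

Compute V/Q:
V/Q = 113.6 / 149.0 = 0.7624161074
Raise to the power 0.8:
(V/Q)^0.8 = 0.7624161074^0.8 = 0.8049217271
Multiply by A:
X50 = 7.0 * 0.8049217271
= 5.6345 cm


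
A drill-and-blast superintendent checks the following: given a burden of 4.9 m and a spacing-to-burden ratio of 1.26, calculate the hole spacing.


6.174 m

Spacing = burden * ratio
= 4.9 * 1.26
= 6.174 m


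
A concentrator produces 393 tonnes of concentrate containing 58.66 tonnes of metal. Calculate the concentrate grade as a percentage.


Grade = (metal in concentrate / concentrate mass) * 100
= (58.66 / 393) * 100
= 0.1492620865 * 100
= 14.9262%

14.9262%


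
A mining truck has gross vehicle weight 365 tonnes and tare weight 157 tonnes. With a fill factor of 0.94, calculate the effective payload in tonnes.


Maximum payload = gross - tare
= 365 - 157 = 208 tonnes
Effective payload = max payload * fill factor
= 208 * 0.94
= 195.52 tonnes

195.52 tonnes


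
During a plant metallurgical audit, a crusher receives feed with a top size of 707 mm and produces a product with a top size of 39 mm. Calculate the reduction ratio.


Reduction ratio = feed size / product size
= 707 / 39
= 18.1282

18.1282


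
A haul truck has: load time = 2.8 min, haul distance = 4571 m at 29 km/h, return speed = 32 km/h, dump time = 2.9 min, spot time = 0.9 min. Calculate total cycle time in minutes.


24.6279 min

Convert haul speed to m/min: 29 * 1000/60 = 483.3333333 m/min
Haul time = 4571 / 483.3333333 = 9.457241379 min
Convert return speed to m/min: 32 * 1000/60 = 533.3333333 m/min
Return time = 4571 / 533.3333333 = 8.570625 min
Total cycle time:
= 2.8 + 9.457241379 + 2.9 + 8.570625 + 0.9
= 24.6279 min


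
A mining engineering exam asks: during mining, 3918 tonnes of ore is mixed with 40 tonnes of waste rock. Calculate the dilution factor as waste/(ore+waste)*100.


Total material = ore + waste
= 3918 + 40 = 3958 tonnes
Dilution = waste / total * 100
= 40 / 3958 * 100
= 0.0101061142 * 100
= 1.0106%

1.0106%


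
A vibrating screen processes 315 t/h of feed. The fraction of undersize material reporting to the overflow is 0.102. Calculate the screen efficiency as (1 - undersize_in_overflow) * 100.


Screen efficiency = (1 - fraction of undersize in overflow) * 100
= (1 - 0.102) * 100
= 0.898 * 100
= 89.8%

89.8%


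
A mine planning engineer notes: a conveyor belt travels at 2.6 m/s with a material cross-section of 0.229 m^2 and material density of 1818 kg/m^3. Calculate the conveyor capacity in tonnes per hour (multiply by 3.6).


3896.7739 t/h

Volumetric flow = speed * area
= 2.6 * 0.229 = 0.5954 m^3/s
Mass flow = volumetric * density
= 0.5954 * 1818 = 1082.4372 kg/s
Convert to t/h: multiply by 3.6
Capacity = 1082.4372 * 3.6
= 3896.7739 t/h


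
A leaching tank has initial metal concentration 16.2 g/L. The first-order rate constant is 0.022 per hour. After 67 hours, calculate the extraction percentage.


Compute the exponent:
-k * t = -0.022 * 67 = -1.474
Remaining concentration:
C = 16.2 * exp(-1.474)
= 16.2 * 0.2290076202
= 3.709923447 g/L
Extracted = 16.2 - 3.709923447 = 12.49007655 g/L
Extraction % = 12.49007655 / 16.2 * 100
= 77.0992%

77.0992%


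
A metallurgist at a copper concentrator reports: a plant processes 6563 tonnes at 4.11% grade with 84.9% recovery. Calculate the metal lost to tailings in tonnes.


40.7306 tonnes

Total metal in feed:
= 6563 * 4.11 / 100 = 269.7393 tonnes
Metal recovered:
= 269.7393 * 84.9 / 100 = 229.0086657 tonnes
Metal lost to tailings:
= 269.7393 - 229.0086657
= 40.7306 tonnes


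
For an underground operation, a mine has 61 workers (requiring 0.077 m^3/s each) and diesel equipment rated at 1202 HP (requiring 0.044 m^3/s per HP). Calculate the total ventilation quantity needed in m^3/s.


57.585 m^3/s

Airflow for workers:
Q_people = 61 * 0.077 = 4.697 m^3/s
Airflow for diesel equipment:
Q_diesel = 1202 * 0.044 = 52.888 m^3/s
Total ventilation:
Q_total = 4.697 + 52.888
= 57.585 m^3/s


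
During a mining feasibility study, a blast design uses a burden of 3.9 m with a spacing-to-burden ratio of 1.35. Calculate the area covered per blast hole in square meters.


20.5335 m^2

First, find the spacing:
Spacing = burden * ratio = 3.9 * 1.35
= 5.265 m
Then, calculate the area:
Area = burden * spacing = 3.9 * 5.265
= 20.5335 m^2


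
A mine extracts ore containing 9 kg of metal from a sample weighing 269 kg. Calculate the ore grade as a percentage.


Ore grade = (metal mass / ore mass) * 100
= (9 / 269) * 100
= 0.03345724907 * 100
= 3.3457%

3.3457%


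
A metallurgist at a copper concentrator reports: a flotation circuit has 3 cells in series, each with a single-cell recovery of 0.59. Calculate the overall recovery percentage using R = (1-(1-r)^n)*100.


Complement of single-cell recovery:
1 - r = 1 - 0.59 = 0.41
Raise to power n:
(1 - r)^3 = 0.41^3 = 0.068921
Overall recovery:
R = (1 - 0.068921) * 100
= 93.1079%

93.1079%


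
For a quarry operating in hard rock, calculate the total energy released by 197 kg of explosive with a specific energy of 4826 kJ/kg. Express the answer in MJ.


950.722 MJ

Energy = mass * specific_energy / 1000
= 197 * 4826 / 1000
= 950722 / 1000
= 950.722 MJ


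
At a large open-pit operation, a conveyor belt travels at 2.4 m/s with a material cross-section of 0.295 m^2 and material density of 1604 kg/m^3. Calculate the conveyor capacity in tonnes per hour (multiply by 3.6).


4088.2752 t/h

Volumetric flow = speed * area
= 2.4 * 0.295 = 0.708 m^3/s
Mass flow = volumetric * density
= 0.708 * 1604 = 1135.632 kg/s
Convert to t/h: multiply by 3.6
Capacity = 1135.632 * 3.6
= 4088.2752 t/h


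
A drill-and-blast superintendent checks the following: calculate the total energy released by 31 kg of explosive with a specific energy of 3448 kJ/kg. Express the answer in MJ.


Energy = mass * specific_energy / 1000
= 31 * 3448 / 1000
= 106888 / 1000
= 106.888 MJ

106.888 MJ


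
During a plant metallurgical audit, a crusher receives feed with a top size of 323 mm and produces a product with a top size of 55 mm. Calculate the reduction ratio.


5.8727

Reduction ratio = feed size / product size
= 323 / 55
= 5.8727


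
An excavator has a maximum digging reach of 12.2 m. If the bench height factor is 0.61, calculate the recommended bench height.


7.442 m

Bench height = reach * factor
= 12.2 * 0.61
= 7.442 m


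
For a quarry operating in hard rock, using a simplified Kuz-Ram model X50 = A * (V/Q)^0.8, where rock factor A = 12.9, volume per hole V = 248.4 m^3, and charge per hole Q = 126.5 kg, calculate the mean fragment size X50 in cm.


Compute V/Q:
V/Q = 248.4 / 126.5 = 1.963636364
Raise to the power 0.8:
(V/Q)^0.8 = 1.963636364^0.8 = 1.715729635
Multiply by A:
X50 = 12.9 * 1.715729635
= 22.1329 cm

22.1329 cm


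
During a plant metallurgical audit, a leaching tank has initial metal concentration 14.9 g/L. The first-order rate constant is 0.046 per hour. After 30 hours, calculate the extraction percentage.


74.8421%

Compute the exponent:
-k * t = -0.046 * 30 = -1.38
Remaining concentration:
C = 14.9 * exp(-1.38)
= 14.9 * 0.2515785531
= 3.748520441 g/L
Extracted = 14.9 - 3.748520441 = 11.15147956 g/L
Extraction % = 11.15147956 / 14.9 * 100
= 74.8421%


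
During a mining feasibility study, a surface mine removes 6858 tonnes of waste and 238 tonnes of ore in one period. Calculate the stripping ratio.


Stripping ratio = waste tonnage / ore tonnage
= 6858 / 238
= 28.8151

28.8151


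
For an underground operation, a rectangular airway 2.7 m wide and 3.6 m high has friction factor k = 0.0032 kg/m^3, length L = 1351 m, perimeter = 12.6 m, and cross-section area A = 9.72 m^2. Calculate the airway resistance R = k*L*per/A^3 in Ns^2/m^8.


Compute the numerator:
k * L * per = 0.0032 * 1351 * 12.6
= 54.47232
Compute the denominator:
A^3 = 9.72^3 = 918.330048
Resistance:
R = 54.47232 / 918.330048
= 0.0593 Ns^2/m^8

0.0593 Ns^2/m^8


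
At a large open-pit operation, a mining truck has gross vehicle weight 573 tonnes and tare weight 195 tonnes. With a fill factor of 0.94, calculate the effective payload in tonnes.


355.32 tonnes

Maximum payload = gross - tare
= 573 - 195 = 378 tonnes
Effective payload = max payload * fill factor
= 378 * 0.94
= 355.32 tonnes


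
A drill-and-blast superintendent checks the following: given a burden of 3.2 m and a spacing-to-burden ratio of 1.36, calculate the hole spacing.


4.352 m

Spacing = burden * ratio
= 3.2 * 1.36
= 4.352 m


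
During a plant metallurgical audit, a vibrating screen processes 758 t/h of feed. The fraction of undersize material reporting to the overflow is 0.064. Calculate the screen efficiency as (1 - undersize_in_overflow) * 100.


Screen efficiency = (1 - fraction of undersize in overflow) * 100
= (1 - 0.064) * 100
= 0.936 * 100
= 93.6%

93.6%


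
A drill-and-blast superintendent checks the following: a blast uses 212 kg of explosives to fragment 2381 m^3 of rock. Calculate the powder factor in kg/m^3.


Powder factor = explosive mass / rock volume
= 212 / 2381
= 0.089 kg/m^3

0.089 kg/m^3


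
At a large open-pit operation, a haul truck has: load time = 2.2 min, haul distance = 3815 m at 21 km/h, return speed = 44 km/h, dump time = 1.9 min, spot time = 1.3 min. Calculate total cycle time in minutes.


21.5023 min

Convert haul speed to m/min: 21 * 1000/60 = 350 m/min
Haul time = 3815 / 350 = 10.9 min
Convert return speed to m/min: 44 * 1000/60 = 733.3333333 m/min
Return time = 3815 / 733.3333333 = 5.202272727 min
Total cycle time:
= 2.2 + 10.9 + 1.9 + 5.202272727 + 1.3
= 21.5023 min


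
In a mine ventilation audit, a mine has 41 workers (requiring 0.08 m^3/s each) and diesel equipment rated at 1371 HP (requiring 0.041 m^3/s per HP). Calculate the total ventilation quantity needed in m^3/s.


59.491 m^3/s

Airflow for workers:
Q_people = 41 * 0.08 = 3.28 m^3/s
Airflow for diesel equipment:
Q_diesel = 1371 * 0.041 = 56.211 m^3/s
Total ventilation:
Q_total = 3.28 + 56.211
= 59.491 m^3/s


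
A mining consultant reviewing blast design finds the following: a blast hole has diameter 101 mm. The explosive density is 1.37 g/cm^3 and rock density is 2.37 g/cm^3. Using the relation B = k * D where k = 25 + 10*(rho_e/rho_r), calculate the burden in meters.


3.1088 m

First, compute k:
rho_e / rho_r = 1.37 / 2.37 = 0.5780590717
k = 25 + 10 * 0.5780590717 = 30.78059072
Then, compute burden:
B = k * D / 1000 = 30.78059072 * 101 / 1000
= 3108.839662 / 1000
= 3.1088 m


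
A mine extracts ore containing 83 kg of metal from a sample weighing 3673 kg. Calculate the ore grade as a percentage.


Ore grade = (metal mass / ore mass) * 100
= (83 / 3673) * 100
= 0.02259733188 * 100
= 2.2597%

2.2597%


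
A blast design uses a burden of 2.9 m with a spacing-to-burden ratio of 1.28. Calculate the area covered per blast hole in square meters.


10.7648 m^2

First, find the spacing:
Spacing = burden * ratio = 2.9 * 1.28
= 3.712 m
Then, calculate the area:
Area = burden * spacing = 2.9 * 3.712
= 10.7648 m^2


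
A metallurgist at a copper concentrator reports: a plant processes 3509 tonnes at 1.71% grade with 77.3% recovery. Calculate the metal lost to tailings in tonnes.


13.6209 tonnes

Total metal in feed:
= 3509 * 1.71 / 100 = 60.0039 tonnes
Metal recovered:
= 60.0039 * 77.3 / 100 = 46.3830147 tonnes
Metal lost to tailings:
= 60.0039 - 46.3830147
= 13.6209 tonnes


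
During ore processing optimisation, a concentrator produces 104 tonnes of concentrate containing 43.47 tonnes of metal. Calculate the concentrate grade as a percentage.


Grade = (metal in concentrate / concentrate mass) * 100
= (43.47 / 104) * 100
= 0.4179807692 * 100
= 41.7981%

41.7981%


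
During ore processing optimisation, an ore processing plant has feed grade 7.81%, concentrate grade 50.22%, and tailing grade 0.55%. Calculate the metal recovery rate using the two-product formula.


Using the two-product formula:
R = 100 * c * (f - t) / (f * (c - t))
Numerator = 100 * 50.22 * (7.81 - 0.55)
= 100 * 50.22 * 7.26
= 36459.72
Denominator = 7.81 * (50.22 - 0.55)
= 7.81 * 49.67
= 387.9227
R = 36459.72 / 387.9227
= 93.9871%

93.9871%


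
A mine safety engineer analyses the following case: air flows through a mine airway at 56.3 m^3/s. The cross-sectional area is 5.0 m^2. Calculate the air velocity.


11.26 m/s

Velocity = flow rate / cross-sectional area
= 56.3 / 5.0
= 11.26 m/s


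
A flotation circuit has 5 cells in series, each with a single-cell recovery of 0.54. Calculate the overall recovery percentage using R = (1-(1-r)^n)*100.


97.9404%

Complement of single-cell recovery:
1 - r = 1 - 0.54 = 0.46
Raise to power n:
(1 - r)^5 = 0.46^5 = 0.0205962976
Overall recovery:
R = (1 - 0.0205962976) * 100
= 97.9404%


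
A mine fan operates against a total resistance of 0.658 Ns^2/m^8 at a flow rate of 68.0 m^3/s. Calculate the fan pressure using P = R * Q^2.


Compute Q^2:
Q^2 = 68.0^2 = 4624.0
Compute pressure:
P = R * Q^2 = 0.658 * 4624.0
= 3042.592 Pa

3042.592 Pa


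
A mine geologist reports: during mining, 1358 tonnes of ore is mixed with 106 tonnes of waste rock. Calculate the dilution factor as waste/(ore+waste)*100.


7.2404%

Total material = ore + waste
= 1358 + 106 = 1464 tonnes
Dilution = waste / total * 100
= 106 / 1464 * 100
= 0.07240437158 * 100
= 7.2404%


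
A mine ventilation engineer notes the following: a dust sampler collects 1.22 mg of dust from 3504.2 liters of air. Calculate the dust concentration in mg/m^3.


Convert liters to m^3: 1 m^3 = 1000 L
Concentration = mass / volume * 1000
= 1.22 / 3504.2 * 1000
= 0.0003481536442 * 1000
= 0.3482 mg/m^3

0.3482 mg/m^3


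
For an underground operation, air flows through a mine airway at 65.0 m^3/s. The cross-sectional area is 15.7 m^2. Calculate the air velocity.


4.1401 m/s

Velocity = flow rate / cross-sectional area
= 65.0 / 15.7
= 4.1401 m/s


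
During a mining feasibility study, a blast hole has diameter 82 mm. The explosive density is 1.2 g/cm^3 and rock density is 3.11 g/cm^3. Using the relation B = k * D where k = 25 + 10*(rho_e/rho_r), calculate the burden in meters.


2.3664 m

First, compute k:
rho_e / rho_r = 1.2 / 3.11 = 0.38585209
k = 25 + 10 * 0.38585209 = 28.8585209
Then, compute burden:
B = k * D / 1000 = 28.8585209 * 82 / 1000
= 2366.398714 / 1000
= 2.3664 m


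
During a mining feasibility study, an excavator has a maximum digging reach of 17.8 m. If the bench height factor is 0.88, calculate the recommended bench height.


15.664 m

Bench height = reach * factor
= 17.8 * 0.88
= 15.664 m


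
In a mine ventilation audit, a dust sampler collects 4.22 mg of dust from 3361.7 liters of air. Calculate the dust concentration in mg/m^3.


1.2553 mg/m^3

Convert liters to m^3: 1 m^3 = 1000 L
Concentration = mass / volume * 1000
= 4.22 / 3361.7 * 1000
= 0.00125531725 * 1000
= 1.2553 mg/m^3


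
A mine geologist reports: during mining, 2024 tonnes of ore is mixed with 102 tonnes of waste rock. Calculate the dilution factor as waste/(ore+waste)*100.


Total material = ore + waste
= 2024 + 102 = 2126 tonnes
Dilution = waste / total * 100
= 102 / 2126 * 100
= 0.04797742239 * 100
= 4.7977%

4.7977%


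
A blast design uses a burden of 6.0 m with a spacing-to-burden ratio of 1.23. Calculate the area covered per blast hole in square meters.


First, find the spacing:
Spacing = burden * ratio = 6.0 * 1.23
= 7.38 m
Then, calculate the area:
Area = burden * spacing = 6.0 * 7.38
= 44.28 m^2

44.28 m^2


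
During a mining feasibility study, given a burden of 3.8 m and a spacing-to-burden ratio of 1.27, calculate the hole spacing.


Spacing = burden * ratio
= 3.8 * 1.27
= 4.826 m

4.826 m


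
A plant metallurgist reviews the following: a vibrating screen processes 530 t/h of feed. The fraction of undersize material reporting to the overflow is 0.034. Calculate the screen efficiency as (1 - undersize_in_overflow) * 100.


Screen efficiency = (1 - fraction of undersize in overflow) * 100
= (1 - 0.034) * 100
= 0.966 * 100
= 96.6%

96.6%


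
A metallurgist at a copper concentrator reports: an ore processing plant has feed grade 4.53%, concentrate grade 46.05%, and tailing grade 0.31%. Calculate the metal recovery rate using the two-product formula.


93.7881%

Using the two-product formula:
R = 100 * c * (f - t) / (f * (c - t))
Numerator = 100 * 46.05 * (4.53 - 0.31)
= 100 * 46.05 * 4.22
= 19433.1
Denominator = 4.53 * (46.05 - 0.31)
= 4.53 * 45.74
= 207.2022
R = 19433.1 / 207.2022
= 93.7881%


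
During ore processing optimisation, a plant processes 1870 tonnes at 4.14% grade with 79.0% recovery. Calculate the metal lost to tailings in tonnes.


Total metal in feed:
= 1870 * 4.14 / 100 = 77.418 tonnes
Metal recovered:
= 77.418 * 79.0 / 100 = 61.16022 tonnes
Metal lost to tailings:
= 77.418 - 61.16022
= 16.2578 tonnes

16.2578 tonnes


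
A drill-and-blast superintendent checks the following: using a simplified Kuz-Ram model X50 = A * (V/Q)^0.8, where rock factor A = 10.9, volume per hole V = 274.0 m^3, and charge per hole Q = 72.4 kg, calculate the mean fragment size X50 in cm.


31.6108 cm

Compute V/Q:
V/Q = 274.0 / 72.4 = 3.784530387
Raise to the power 0.8:
(V/Q)^0.8 = 3.784530387^0.8 = 2.900077456
Multiply by A:
X50 = 10.9 * 2.900077456
= 31.6108 cm


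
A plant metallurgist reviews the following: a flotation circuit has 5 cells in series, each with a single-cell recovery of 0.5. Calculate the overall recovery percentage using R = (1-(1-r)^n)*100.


Complement of single-cell recovery:
1 - r = 1 - 0.5 = 0.5
Raise to power n:
(1 - r)^5 = 0.5^5 = 0.03125
Overall recovery:
R = (1 - 0.03125) * 100
= 96.875%

96.875%


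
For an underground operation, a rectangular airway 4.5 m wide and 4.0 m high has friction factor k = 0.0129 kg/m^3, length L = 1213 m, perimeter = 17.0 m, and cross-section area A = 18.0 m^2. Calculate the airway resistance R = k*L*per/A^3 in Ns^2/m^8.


Compute the numerator:
k * L * per = 0.0129 * 1213 * 17.0
= 266.0109
Compute the denominator:
A^3 = 18.0^3 = 5832
Resistance:
R = 266.0109 / 5832
= 0.0456 Ns^2/m^8

0.0456 Ns^2/m^8


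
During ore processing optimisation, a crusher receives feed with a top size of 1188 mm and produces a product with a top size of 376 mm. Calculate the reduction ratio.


3.1596

Reduction ratio = feed size / product size
= 1188 / 376
= 3.1596


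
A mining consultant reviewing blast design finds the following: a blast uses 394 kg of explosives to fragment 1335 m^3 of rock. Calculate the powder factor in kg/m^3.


Powder factor = explosive mass / rock volume
= 394 / 1335
= 0.2951 kg/m^3

0.2951 kg/m^3


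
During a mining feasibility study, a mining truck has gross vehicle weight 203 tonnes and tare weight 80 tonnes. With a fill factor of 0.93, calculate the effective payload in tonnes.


114.39 tonnes

Maximum payload = gross - tare
= 203 - 80 = 123 tonnes
Effective payload = max payload * fill factor
= 123 * 0.93
= 114.39 tonnes


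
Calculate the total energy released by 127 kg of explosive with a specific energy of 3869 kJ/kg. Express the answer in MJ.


Energy = mass * specific_energy / 1000
= 127 * 3869 / 1000
= 491363 / 1000
= 491.363 MJ

491.363 MJ


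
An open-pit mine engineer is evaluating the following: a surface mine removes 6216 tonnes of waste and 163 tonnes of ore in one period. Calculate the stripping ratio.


38.135

Stripping ratio = waste tonnage / ore tonnage
= 6216 / 163
= 38.135


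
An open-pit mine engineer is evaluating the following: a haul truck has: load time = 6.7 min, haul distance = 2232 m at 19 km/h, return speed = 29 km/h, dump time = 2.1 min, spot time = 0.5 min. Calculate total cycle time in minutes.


Convert haul speed to m/min: 19 * 1000/60 = 316.6666667 m/min
Haul time = 2232 / 316.6666667 = 7.048421053 min
Convert return speed to m/min: 29 * 1000/60 = 483.3333333 m/min
Return time = 2232 / 483.3333333 = 4.617931034 min
Total cycle time:
= 6.7 + 7.048421053 + 2.1 + 4.617931034 + 0.5
= 20.9664 min

20.9664 min


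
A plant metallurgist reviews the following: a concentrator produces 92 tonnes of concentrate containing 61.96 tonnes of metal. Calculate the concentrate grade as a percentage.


67.3478%

Grade = (metal in concentrate / concentrate mass) * 100
= (61.96 / 92) * 100
= 0.6734782609 * 100
= 67.3478%


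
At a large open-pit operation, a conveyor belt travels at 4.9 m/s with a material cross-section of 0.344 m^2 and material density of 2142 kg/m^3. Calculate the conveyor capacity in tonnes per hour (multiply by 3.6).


12997.9987 t/h

Volumetric flow = speed * area
= 4.9 * 0.344 = 1.6856 m^3/s
Mass flow = volumetric * density
= 1.6856 * 2142 = 3610.5552 kg/s
Convert to t/h: multiply by 3.6
Capacity = 3610.5552 * 3.6
= 12997.9987 t/h


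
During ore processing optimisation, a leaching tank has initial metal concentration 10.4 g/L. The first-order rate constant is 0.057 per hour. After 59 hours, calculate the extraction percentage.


Compute the exponent:
-k * t = -0.057 * 59 = -3.363
Remaining concentration:
C = 10.4 * exp(-3.363)
= 10.4 * 0.03463120932
= 0.3601645769 g/L
Extracted = 10.4 - 0.3601645769 = 10.03983542 g/L
Extraction % = 10.03983542 / 10.4 * 100
= 96.5369%

96.5369%


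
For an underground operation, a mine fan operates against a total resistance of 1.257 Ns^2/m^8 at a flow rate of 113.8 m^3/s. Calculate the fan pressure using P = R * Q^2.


Compute Q^2:
Q^2 = 113.8^2 = 12950.44
Compute pressure:
P = R * Q^2 = 1.257 * 12950.44
= 16278.7031 Pa

16278.7031 Pa


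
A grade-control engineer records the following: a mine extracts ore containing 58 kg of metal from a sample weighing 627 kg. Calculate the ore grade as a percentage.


9.2504%

Ore grade = (metal mass / ore mass) * 100
= (58 / 627) * 100
= 0.09250398724 * 100
= 9.2504%


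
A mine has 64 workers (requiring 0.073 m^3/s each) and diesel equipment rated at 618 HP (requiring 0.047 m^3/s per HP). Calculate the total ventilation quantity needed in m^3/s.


33.718 m^3/s

Airflow for workers:
Q_people = 64 * 0.073 = 4.672 m^3/s
Airflow for diesel equipment:
Q_diesel = 618 * 0.047 = 29.046 m^3/s
Total ventilation:
Q_total = 4.672 + 29.046
= 33.718 m^3/s


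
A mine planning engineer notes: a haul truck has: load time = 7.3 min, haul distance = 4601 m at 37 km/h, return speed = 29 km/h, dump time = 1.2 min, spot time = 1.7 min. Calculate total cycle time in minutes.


27.1804 min

Convert haul speed to m/min: 37 * 1000/60 = 616.6666667 m/min
Haul time = 4601 / 616.6666667 = 7.461081081 min
Convert return speed to m/min: 29 * 1000/60 = 483.3333333 m/min
Return time = 4601 / 483.3333333 = 9.519310345 min
Total cycle time:
= 7.3 + 7.461081081 + 1.2 + 9.519310345 + 1.7
= 27.1804 min


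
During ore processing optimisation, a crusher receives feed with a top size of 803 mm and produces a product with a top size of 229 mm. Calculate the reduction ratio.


3.5066

Reduction ratio = feed size / product size
= 803 / 229
= 3.5066


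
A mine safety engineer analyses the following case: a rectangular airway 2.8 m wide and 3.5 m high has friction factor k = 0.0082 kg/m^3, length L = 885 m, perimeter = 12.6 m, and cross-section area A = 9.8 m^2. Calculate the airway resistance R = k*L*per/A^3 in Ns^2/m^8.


Compute the numerator:
k * L * per = 0.0082 * 885 * 12.6
= 91.4382
Compute the denominator:
A^3 = 9.8^3 = 941.192
Resistance:
R = 91.4382 / 941.192
= 0.0972 Ns^2/m^8

0.0972 Ns^2/m^8


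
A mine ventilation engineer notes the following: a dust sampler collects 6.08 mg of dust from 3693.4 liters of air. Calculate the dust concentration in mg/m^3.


Convert liters to m^3: 1 m^3 = 1000 L
Concentration = mass / volume * 1000
= 6.08 / 3693.4 * 1000
= 0.001646179672 * 1000
= 1.6462 mg/m^3

1.6462 mg/m^3


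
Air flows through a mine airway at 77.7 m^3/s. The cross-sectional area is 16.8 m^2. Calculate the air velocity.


4.625 m/s

Velocity = flow rate / cross-sectional area
= 77.7 / 16.8
= 4.625 m/s


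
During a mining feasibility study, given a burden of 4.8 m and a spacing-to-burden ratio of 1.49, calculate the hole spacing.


7.152 m

Spacing = burden * ratio
= 4.8 * 1.49
= 7.152 m


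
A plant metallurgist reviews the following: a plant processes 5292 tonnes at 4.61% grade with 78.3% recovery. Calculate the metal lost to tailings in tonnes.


52.9396 tonnes

Total metal in feed:
= 5292 * 4.61 / 100 = 243.9612 tonnes
Metal recovered:
= 243.9612 * 78.3 / 100 = 191.0216196 tonnes
Metal lost to tailings:
= 243.9612 - 191.0216196
= 52.9396 tonnes


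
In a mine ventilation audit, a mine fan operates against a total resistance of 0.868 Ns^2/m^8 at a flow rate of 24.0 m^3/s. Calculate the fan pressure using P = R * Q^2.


Compute Q^2:
Q^2 = 24.0^2 = 576.0
Compute pressure:
P = R * Q^2 = 0.868 * 576.0
= 499.968 Pa

499.968 Pa


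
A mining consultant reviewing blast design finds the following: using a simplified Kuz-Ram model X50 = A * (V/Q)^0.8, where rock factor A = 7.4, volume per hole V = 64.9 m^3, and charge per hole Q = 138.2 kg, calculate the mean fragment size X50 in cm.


4.0422 cm

Compute V/Q:
V/Q = 64.9 / 138.2 = 0.4696092619
Raise to the power 0.8:
(V/Q)^0.8 = 0.4696092619^0.8 = 0.5462473247
Multiply by A:
X50 = 7.4 * 0.5462473247
= 4.0422 cm


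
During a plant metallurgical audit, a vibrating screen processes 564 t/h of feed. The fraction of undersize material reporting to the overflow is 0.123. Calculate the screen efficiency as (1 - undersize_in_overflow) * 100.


Screen efficiency = (1 - fraction of undersize in overflow) * 100
= (1 - 0.123) * 100
= 0.877 * 100
= 87.7%

87.7%


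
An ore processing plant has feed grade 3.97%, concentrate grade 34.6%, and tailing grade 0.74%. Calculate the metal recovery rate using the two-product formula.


Using the two-product formula:
R = 100 * c * (f - t) / (f * (c - t))
Numerator = 100 * 34.6 * (3.97 - 0.74)
= 100 * 34.6 * 3.23
= 11175.8
Denominator = 3.97 * (34.6 - 0.74)
= 3.97 * 33.86
= 134.4242
R = 11175.8 / 134.4242
= 83.1383%

83.1383%


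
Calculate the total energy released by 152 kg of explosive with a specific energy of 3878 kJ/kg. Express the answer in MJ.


589.456 MJ

Energy = mass * specific_energy / 1000
= 152 * 3878 / 1000
= 589456 / 1000
= 589.456 MJ


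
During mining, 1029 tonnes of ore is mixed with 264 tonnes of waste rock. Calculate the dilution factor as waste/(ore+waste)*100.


20.4176%

Total material = ore + waste
= 1029 + 264 = 1293 tonnes
Dilution = waste / total * 100
= 264 / 1293 * 100
= 0.2041763341 * 100
= 20.4176%


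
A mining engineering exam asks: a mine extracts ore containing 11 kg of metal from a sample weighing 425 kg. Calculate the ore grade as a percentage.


2.5882%

Ore grade = (metal mass / ore mass) * 100
= (11 / 425) * 100
= 0.02588235294 * 100
= 2.5882%


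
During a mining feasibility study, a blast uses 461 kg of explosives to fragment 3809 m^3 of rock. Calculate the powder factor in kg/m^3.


0.121 kg/m^3

Powder factor = explosive mass / rock volume
= 461 / 3809
= 0.121 kg/m^3


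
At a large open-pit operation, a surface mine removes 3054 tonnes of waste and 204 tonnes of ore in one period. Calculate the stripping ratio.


Stripping ratio = waste tonnage / ore tonnage
= 3054 / 204
= 14.9706

14.9706


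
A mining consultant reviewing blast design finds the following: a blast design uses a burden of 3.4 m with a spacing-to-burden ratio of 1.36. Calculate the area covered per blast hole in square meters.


First, find the spacing:
Spacing = burden * ratio = 3.4 * 1.36
= 4.624 m
Then, calculate the area:
Area = burden * spacing = 3.4 * 4.624
= 15.7216 m^2

15.7216 m^2
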